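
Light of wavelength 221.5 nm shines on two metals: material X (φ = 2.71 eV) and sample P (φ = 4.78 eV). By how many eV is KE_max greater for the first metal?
2.0700 eV

Using KE_max = hc/λ - φ for each metal:

Photon energy: E = hc/λ = 5.5975 eV

For material X (φ₁ = 2.71 eV):
KE₁ = E - φ₁ = 5.5975 - 2.71 = 2.8875 eV

For sample P (φ₂ = 4.78 eV):
KE₂ = E - φ₂ = 5.5975 - 4.78 = 0.8175 eV

Difference:
ΔKE = KE₁ - KE₂ = 2.8875 - 0.8175 = 2.0700 eV

Note: The difference equals the difference in work functions: 4.78 - 2.71 = 2.07 eV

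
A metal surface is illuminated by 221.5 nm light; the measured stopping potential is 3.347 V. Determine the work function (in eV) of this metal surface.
2.25 eV

The stopping potential gives the maximum kinetic energy: KE_max = eV_s = 3.347 eV

From Einstein's photoelectric equation: KE_max = hc/λ - φ
Rearranging: φ = hc/λ - KE_max

Calculate photon energy:
E_photon = hc/λ = (6.626×10⁻³⁴ J·s)(3×10⁸ m/s) / (221.5×10⁻⁹ m) = 5.5975 eV

Therefore:
φ = 5.5975 - 3.347 = 2.25 eV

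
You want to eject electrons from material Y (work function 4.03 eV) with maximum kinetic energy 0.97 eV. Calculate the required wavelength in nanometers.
247.97 nm

From Einstein's equation: KE_max = hc/λ - φ

Rearranging for λ:
hc/λ = KE_max + φ
λ = hc/(KE_max + φ)

Required photon energy:
E_photon = KE_max + φ = 0.97 + 4.03 = 5.00 eV

Required wavelength:
λ = hc/E_photon = (6.626×10⁻³⁴)(3×10⁸) / (5.00 × 1.602×10⁻¹⁹)
λ = 247.97 nm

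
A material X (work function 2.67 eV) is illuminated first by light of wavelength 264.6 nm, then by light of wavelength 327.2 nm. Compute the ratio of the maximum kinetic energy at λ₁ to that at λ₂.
1.8010

Using Einstein's equation: KE_max = hc/λ - φ

For λ₁ = 264.6 nm:
E₁ = hc/λ₁ = 4.6857 eV
KE₁ = E₁ - φ = 4.6857 - 2.67 = 2.0157 eV

For λ₂ = 327.2 nm:
E₂ = hc/λ₂ = 3.7892 eV
KE₂ = E₂ - φ = 3.7892 - 2.67 = 1.1192 eV

Ratio: KE₁/KE₂ = 2.0157/1.1192 = 1.8010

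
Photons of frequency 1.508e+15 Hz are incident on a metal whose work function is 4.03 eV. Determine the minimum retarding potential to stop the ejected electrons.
2.2066 V

The stopping potential V_s satisfies: eV_s = KE_max

First, find KE_max using Einstein's equation:
E_photon = hf = (6.626×10⁻³⁴ J·s)(1.508e+15 Hz) = 6.2366 eV
KE_max = E_photon - φ = 6.2366 - 4.03 = 2.2066 eV

Since eV_s = KE_max:
V_s = KE_max/e = 2.2066 V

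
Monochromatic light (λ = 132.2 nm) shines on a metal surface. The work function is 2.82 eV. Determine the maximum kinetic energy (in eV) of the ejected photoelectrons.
6.5585 eV

Using Einstein's photoelectric equation: KE_max = hf - φ = hc/λ - φ

First, calculate the photon energy:
E_photon = hc/λ = (6.626×10⁻³⁴ J·s)(3×10⁸ m/s) / (132.2×10⁻⁹ m)
E_photon = 9.3785 eV

Then, the maximum kinetic energy:
KE_max = E_photon - φ = 9.3785 eV - 2.82 eV = 6.5585 eV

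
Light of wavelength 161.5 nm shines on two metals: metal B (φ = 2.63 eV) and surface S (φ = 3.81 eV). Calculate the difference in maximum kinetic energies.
1.1800 eV

Using KE_max = hc/λ - φ for each metal:

Photon energy: E = hc/λ = 7.6770 eV

For metal B (φ₁ = 2.63 eV):
KE₁ = E - φ₁ = 7.6770 - 2.63 = 5.0470 eV

For surface S (φ₂ = 3.81 eV):
KE₂ = E - φ₂ = 7.6770 - 3.81 = 3.8670 eV

Difference:
ΔKE = KE₁ - KE₂ = 5.0470 - 3.8670 = 1.1800 eV

Note: The difference equals the difference in work functions: 3.81 - 2.63 = 1.18 eV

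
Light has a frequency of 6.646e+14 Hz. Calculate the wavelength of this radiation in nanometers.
451.09 nm

Using the wave equation: c = fλ

Solving for wavelength:
λ = c/f = (3×10⁸ m/s) / (6.646e+14 Hz)
λ = 451.09 nm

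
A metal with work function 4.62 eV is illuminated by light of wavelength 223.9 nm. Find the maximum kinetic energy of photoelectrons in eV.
0.9175 eV

Using Einstein's photoelectric equation: KE_max = hf - φ = hc/λ - φ

First, calculate the photon energy:
E_photon = hc/λ = (6.626×10⁻³⁴ J·s)(3×10⁸ m/s) / (223.9×10⁻⁹ m)
E_photon = 5.5375 eV

Then, the maximum kinetic energy:
KE_max = E_photon - φ = 5.5375 eV - 4.62 eV = 0.9175 eV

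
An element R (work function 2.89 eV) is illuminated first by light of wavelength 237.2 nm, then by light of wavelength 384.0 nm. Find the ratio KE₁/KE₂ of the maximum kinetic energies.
6.8988

Using Einstein's equation: KE_max = hc/λ - φ

For λ₁ = 237.2 nm:
E₁ = hc/λ₁ = 5.2270 eV
KE₁ = E₁ - φ = 5.2270 - 2.89 = 2.3370 eV

For λ₂ = 384.0 nm:
E₂ = hc/λ₂ = 3.2288 eV
KE₂ = E₂ - φ = 3.2288 - 2.89 = 0.3388 eV

Ratio: KE₁/KE₂ = 2.3370/0.3388 = 6.8988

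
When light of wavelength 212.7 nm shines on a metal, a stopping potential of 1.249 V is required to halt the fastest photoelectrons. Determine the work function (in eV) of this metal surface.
4.58 eV

The stopping potential gives the maximum kinetic energy: KE_max = eV_s = 1.249 eV

From Einstein's photoelectric equation: KE_max = hc/λ - φ
Rearranging: φ = hc/λ - KE_max

Calculate photon energy:
E_photon = hc/λ = (6.626×10⁻³⁴ J·s)(3×10⁸ m/s) / (212.7×10⁻⁹ m) = 5.8291 eV

Therefore:
φ = 5.8291 - 1.249 = 4.58 eV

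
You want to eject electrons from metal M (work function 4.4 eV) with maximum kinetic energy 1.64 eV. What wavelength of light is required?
205.27 nm

From Einstein's equation: KE_max = hc/λ - φ

Rearranging for λ:
hc/λ = KE_max + φ
λ = hc/(KE_max + φ)

Required photon energy:
E_photon = KE_max + φ = 1.64 + 4.4 = 6.04 eV

Required wavelength:
λ = hc/E_photon = (6.626×10⁻³⁴)(3×10⁸) / (6.04 × 1.602×10⁻¹⁹)
λ = 205.27 nm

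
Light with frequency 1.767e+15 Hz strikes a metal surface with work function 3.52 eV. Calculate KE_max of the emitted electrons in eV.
3.7877 eV

Using Einstein's photoelectric equation: KE_max = hf - φ

First, calculate the photon energy:
E_photon = hf = (6.626×10⁻³⁴ J·s)(1.767e+15 Hz)
E_photon = 7.3077 eV

Then, the maximum kinetic energy:
KE_max = E_photon - φ = 7.3077 eV - 3.52 eV = 3.7877 eV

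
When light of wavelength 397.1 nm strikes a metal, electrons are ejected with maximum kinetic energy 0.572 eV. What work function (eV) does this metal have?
2.55 eV

From Einstein's photoelectric equation: KE_max = hf - φ = hc/λ - φ

Rearranging for φ:
φ = hc/λ - KE_max

Calculate photon energy:
E_photon = hc/λ = 3.1222 eV

Therefore:
φ = 3.1222 - 0.572 = 2.55 eV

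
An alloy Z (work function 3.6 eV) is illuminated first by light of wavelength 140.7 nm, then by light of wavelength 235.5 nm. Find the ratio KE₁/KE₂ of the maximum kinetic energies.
3.1308

Using Einstein's equation: KE_max = hc/λ - φ

For λ₁ = 140.7 nm:
E₁ = hc/λ₁ = 8.8120 eV
KE₁ = E₁ - φ = 8.8120 - 3.6 = 5.2120 eV

For λ₂ = 235.5 nm:
E₂ = hc/λ₂ = 5.2647 eV
KE₂ = E₂ - φ = 5.2647 - 3.6 = 1.6647 eV

Ratio: KE₁/KE₂ = 5.2120/1.6647 = 3.1308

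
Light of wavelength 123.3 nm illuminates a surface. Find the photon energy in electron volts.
10.0555 eV

Using E = hf = hc/λ:

E = hc/λ = (6.626×10⁻³⁴ J·s)(3×10⁸ m/s) / (123.3×10⁻⁹ m)
E = 10.0555 eV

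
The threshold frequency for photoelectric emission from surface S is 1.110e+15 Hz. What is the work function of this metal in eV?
4.59 eV

At the threshold frequency, photon energy equals work function:
φ = hf₀

Calculating:
φ = (6.626×10⁻³⁴ J·s)(1.110e+15 Hz)
φ = 4.59 eV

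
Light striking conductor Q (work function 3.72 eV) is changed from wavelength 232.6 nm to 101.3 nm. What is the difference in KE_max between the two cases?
6.9089 eV

Using Einstein's equation: KE_max = hc/λ - φ

For λ₁ = 232.6 nm:
KE₁ = hc/λ₁ - φ = 5.3304 - 3.72 = 1.6104 eV

For λ₂ = 101.3 nm:
KE₂ = hc/λ₂ - φ = 12.2393 - 3.72 = 8.5193 eV

Change in KE:
ΔKE = KE₂ - KE₁ = 8.5193 - 1.6104 = 6.9089 eV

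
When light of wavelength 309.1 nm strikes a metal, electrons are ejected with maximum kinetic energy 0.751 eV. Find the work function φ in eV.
3.26 eV

From Einstein's photoelectric equation: KE_max = hf - φ = hc/λ - φ

Rearranging for φ:
φ = hc/λ - KE_max

Calculate photon energy:
E_photon = hc/λ = 4.0111 eV

Therefore:
φ = 4.0111 - 0.751 = 3.26 eV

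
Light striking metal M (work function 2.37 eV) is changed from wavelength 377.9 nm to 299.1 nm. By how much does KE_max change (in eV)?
0.8644 eV

Using Einstein's equation: KE_max = hc/λ - φ

For λ₁ = 377.9 nm:
KE₁ = hc/λ₁ - φ = 3.2809 - 2.37 = 0.9109 eV

For λ₂ = 299.1 nm:
KE₂ = hc/λ₂ - φ = 4.1452 - 2.37 = 1.7752 eV

Change in KE:
ΔKE = KE₂ - KE₁ = 1.7752 - 0.9109 = 0.8644 eV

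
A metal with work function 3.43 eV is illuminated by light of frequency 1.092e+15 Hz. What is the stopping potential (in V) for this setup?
1.0861 V

The stopping potential V_s satisfies: eV_s = KE_max

First, find KE_max using Einstein's equation:
E_photon = hf = (6.626×10⁻³⁴ J·s)(1.092e+15 Hz) = 4.5161 eV
KE_max = E_photon - φ = 4.5161 - 3.43 = 1.0861 eV

Since eV_s = KE_max:
V_s = KE_max/e = 1.0861 V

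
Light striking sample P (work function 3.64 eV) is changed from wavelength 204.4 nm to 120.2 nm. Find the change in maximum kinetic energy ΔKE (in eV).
4.2491 eV

Using Einstein's equation: KE_max = hc/λ - φ

For λ₁ = 204.4 nm:
KE₁ = hc/λ₁ - φ = 6.0658 - 3.64 = 2.4258 eV

For λ₂ = 120.2 nm:
KE₂ = hc/λ₂ - φ = 10.3148 - 3.64 = 6.6748 eV

Change in KE:
ΔKE = KE₂ - KE₁ = 6.6748 - 2.4258 = 4.2491 eV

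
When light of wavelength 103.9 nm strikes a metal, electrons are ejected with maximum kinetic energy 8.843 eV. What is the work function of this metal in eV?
3.09 eV

From Einstein's photoelectric equation: KE_max = hf - φ = hc/λ - φ

Rearranging for φ:
φ = hc/λ - KE_max

Calculate photon energy:
E_photon = hc/λ = 11.9330 eV

Therefore:
φ = 11.9330 - 8.843 = 3.09 eV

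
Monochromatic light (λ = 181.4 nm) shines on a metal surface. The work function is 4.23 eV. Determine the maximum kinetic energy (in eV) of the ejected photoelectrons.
2.6049 eV

Using Einstein's photoelectric equation: KE_max = hf - φ = hc/λ - φ

First, calculate the photon energy:
E_photon = hc/λ = (6.626×10⁻³⁴ J·s)(3×10⁸ m/s) / (181.4×10⁻⁹ m)
E_photon = 6.8349 eV

Then, the maximum kinetic energy:
KE_max = E_photon - φ = 6.8349 eV - 4.23 eV = 2.6049 eV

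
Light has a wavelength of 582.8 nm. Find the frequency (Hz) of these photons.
5.1440e+14 Hz

Using the wave equation: c = fλ

Solving for frequency:
f = c/λ = (3×10⁸ m/s) / (582.8×10⁻⁹ m)
f = 5.1440e+14 Hz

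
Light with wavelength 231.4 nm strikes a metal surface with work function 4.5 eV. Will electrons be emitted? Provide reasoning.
Yes

For photoemission, the photon energy must exceed the work function.

Photon energy: E = hc/λ = 5.3580 eV
Work function: φ = 4.5 eV

Since E_photon (5.3580 eV) > φ (4.5 eV), photoemission WILL occur.
The threshold wavelength is λ₀ = hc/φ = 275.5 nm.
Since 231.4 nm < 275.5 nm, the light has sufficient energy.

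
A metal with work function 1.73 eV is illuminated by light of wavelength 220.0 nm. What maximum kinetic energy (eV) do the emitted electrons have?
3.9056 eV

Using Einstein's photoelectric equation: KE_max = hf - φ = hc/λ - φ

First, calculate the photon energy:
E_photon = hc/λ = (6.626×10⁻³⁴ J·s)(3×10⁸ m/s) / (220.0×10⁻⁹ m)
E_photon = 5.6356 eV

Then, the maximum kinetic energy:
KE_max = E_photon - φ = 5.6356 eV - 1.73 eV = 3.9056 eV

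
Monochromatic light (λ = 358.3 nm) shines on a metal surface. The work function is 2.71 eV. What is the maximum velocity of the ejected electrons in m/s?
5.1376e+05 m/s

First, find the maximum kinetic energy:
E_photon = hc/λ = 3.4603 eV
KE_max = E_photon - φ = 3.4603 - 2.71 = 0.7503 eV

Convert to Joules: KE_max = 0.7503 × 1.602×10⁻¹⁹ J = 1.2022e-19 J

Then use KE = ½mv² to find velocity:
v = √(2·KE/m) = √(2 × 1.2022e-19 J / 9.109e-31 kg)
v = 5.1376e+05 m/s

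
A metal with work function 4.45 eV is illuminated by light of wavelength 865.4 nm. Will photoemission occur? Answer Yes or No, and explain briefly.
No

For photoemission, the photon energy must exceed the work function.

Photon energy: E = hc/λ = 1.4327 eV
Work function: φ = 4.45 eV

Since E_photon (1.4327 eV) < φ (4.45 eV), photoemission will NOT occur.
The threshold wavelength is λ₀ = hc/φ = 278.6 nm.
Since 865.4 nm > 278.6 nm, the photons lack sufficient energy.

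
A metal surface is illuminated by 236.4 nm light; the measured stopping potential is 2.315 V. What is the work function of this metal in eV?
2.93 eV

The stopping potential gives the maximum kinetic energy: KE_max = eV_s = 2.315 eV

From Einstein's photoelectric equation: KE_max = hc/λ - φ
Rearranging: φ = hc/λ - KE_max

Calculate photon energy:
E_photon = hc/λ = (6.626×10⁻³⁴ J·s)(3×10⁸ m/s) / (236.4×10⁻⁹ m) = 5.2447 eV

Therefore:
φ = 5.2447 - 2.315 = 2.93 eV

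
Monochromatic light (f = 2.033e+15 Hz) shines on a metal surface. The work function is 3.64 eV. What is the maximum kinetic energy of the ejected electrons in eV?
4.7678 eV

Using Einstein's photoelectric equation: KE_max = hf - φ

First, calculate the photon energy:
E_photon = hf = (6.626×10⁻³⁴ J·s)(2.033e+15 Hz)
E_photon = 8.4078 eV

Then, the maximum kinetic energy:
KE_max = E_photon - φ = 8.4078 eV - 3.64 eV = 4.7678 eV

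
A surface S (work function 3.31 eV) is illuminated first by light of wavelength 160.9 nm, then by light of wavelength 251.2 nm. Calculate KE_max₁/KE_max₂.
2.7039

Using Einstein's equation: KE_max = hc/λ - φ

For λ₁ = 160.9 nm:
E₁ = hc/λ₁ = 7.7057 eV
KE₁ = E₁ - φ = 7.7057 - 3.31 = 4.3957 eV

For λ₂ = 251.2 nm:
E₂ = hc/λ₂ = 4.9357 eV
KE₂ = E₂ - φ = 4.9357 - 3.31 = 1.6257 eV

Ratio: KE₁/KE₂ = 4.3957/1.6257 = 2.7039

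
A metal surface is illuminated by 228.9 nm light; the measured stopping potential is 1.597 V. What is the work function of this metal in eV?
3.82 eV

The stopping potential gives the maximum kinetic energy: KE_max = eV_s = 1.597 eV

From Einstein's photoelectric equation: KE_max = hc/λ - φ
Rearranging: φ = hc/λ - KE_max

Calculate photon energy:
E_photon = hc/λ = (6.626×10⁻³⁴ J·s)(3×10⁸ m/s) / (228.9×10⁻⁹ m) = 5.4165 eV

Therefore:
φ = 5.4165 - 1.597 = 3.82 eV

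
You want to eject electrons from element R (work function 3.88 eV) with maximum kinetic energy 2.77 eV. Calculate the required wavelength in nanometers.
186.44 nm

From Einstein's equation: KE_max = hc/λ - φ

Rearranging for λ:
hc/λ = KE_max + φ
λ = hc/(KE_max + φ)

Required photon energy:
E_photon = KE_max + φ = 2.77 + 3.88 = 6.65 eV

Required wavelength:
λ = hc/E_photon = (6.626×10⁻³⁴)(3×10⁸) / (6.65 × 1.602×10⁻¹⁹)
λ = 186.44 nm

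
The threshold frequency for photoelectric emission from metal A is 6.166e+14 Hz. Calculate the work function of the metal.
2.55 eV

At the threshold frequency, photon energy equals work function:
φ = hf₀

Calculating:
φ = (6.626×10⁻³⁴ J·s)(6.166e+14 Hz)
φ = 2.55 eV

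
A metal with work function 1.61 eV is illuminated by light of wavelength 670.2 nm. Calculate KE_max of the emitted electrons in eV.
0.2400 eV

Using Einstein's photoelectric equation: KE_max = hf - φ = hc/λ - φ

First, calculate the photon energy:
E_photon = hc/λ = (6.626×10⁻³⁴ J·s)(3×10⁸ m/s) / (670.2×10⁻⁹ m)
E_photon = 1.8500 eV

Then, the maximum kinetic energy:
KE_max = E_photon - φ = 1.8500 eV - 1.61 eV = 0.2400 eV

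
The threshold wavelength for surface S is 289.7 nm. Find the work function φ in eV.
4.28 eV

At the threshold wavelength, photon energy equals work function:
φ = hc/λ₀

Calculating:
φ = (6.626×10⁻³⁴ J·s)(3×10⁸ m/s) / (289.7×10⁻⁹ m)
φ = 4.28 eV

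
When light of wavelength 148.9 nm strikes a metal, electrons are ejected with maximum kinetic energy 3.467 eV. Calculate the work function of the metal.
4.86 eV

From Einstein's photoelectric equation: KE_max = hf - φ = hc/λ - φ

Rearranging for φ:
φ = hc/λ - KE_max

Calculate photon energy:
E_photon = hc/λ = 8.3267 eV

Therefore:
φ = 8.3267 - 3.467 = 4.86 eV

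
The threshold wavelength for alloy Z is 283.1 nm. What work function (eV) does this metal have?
4.38 eV

At the threshold wavelength, photon energy equals work function:
φ = hc/λ₀

Calculating:
φ = (6.626×10⁻³⁴ J·s)(3×10⁸ m/s) / (283.1×10⁻⁹ m)
φ = 4.38 eV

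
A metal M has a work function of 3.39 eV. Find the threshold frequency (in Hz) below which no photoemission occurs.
8.1970e+14 Hz

The threshold frequency is when the photon energy equals the work function:
hf₀ = φ

Solving for f₀:
f₀ = φ/h = (3.39 eV × 1.602×10⁻¹⁹ J/eV) / (6.626×10⁻³⁴ J·s)
f₀ = 8.1970e+14 Hz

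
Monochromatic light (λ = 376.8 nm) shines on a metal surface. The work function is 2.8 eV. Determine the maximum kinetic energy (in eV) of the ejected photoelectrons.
0.4905 eV

Using Einstein's photoelectric equation: KE_max = hf - φ = hc/λ - φ

First, calculate the photon energy:
E_photon = hc/λ = (6.626×10⁻³⁴ J·s)(3×10⁸ m/s) / (376.8×10⁻⁹ m)
E_photon = 3.2905 eV

Then, the maximum kinetic energy:
KE_max = E_photon - φ = 3.2905 eV - 2.8 eV = 0.4905 eV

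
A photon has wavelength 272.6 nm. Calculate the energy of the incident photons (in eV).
4.5482 eV

Using E = hf = hc/λ:

E = hc/λ = (6.626×10⁻³⁴ J·s)(3×10⁸ m/s) / (272.6×10⁻⁹ m)
E = 4.5482 eV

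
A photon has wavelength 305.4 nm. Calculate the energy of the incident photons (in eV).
4.0597 eV

Using E = hf = hc/λ:

E = hc/λ = (6.626×10⁻³⁴ J·s)(3×10⁸ m/s) / (305.4×10⁻⁹ m)
E = 4.0597 eV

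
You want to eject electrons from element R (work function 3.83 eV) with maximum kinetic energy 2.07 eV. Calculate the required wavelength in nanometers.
210.14 nm

From Einstein's equation: KE_max = hc/λ - φ

Rearranging for λ:
hc/λ = KE_max + φ
λ = hc/(KE_max + φ)

Required photon energy:
E_photon = KE_max + φ = 2.07 + 3.83 = 5.90 eV

Required wavelength:
λ = hc/E_photon = (6.626×10⁻³⁴)(3×10⁸) / (5.90 × 1.602×10⁻¹⁹)
λ = 210.14 nm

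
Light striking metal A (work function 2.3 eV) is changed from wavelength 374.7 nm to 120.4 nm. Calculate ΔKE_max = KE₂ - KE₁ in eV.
6.9888 eV

Using Einstein's equation: KE_max = hc/λ - φ

For λ₁ = 374.7 nm:
KE₁ = hc/λ₁ - φ = 3.3089 - 2.3 = 1.0089 eV

For λ₂ = 120.4 nm:
KE₂ = hc/λ₂ - φ = 10.2977 - 2.3 = 7.9977 eV

Change in KE:
ΔKE = KE₂ - KE₁ = 7.9977 - 1.0089 = 6.9888 eV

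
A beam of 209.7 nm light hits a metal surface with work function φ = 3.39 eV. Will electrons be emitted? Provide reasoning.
Yes

For photoemission, the photon energy must exceed the work function.

Photon energy: E = hc/λ = 5.9125 eV
Work function: φ = 3.39 eV

Since E_photon (5.9125 eV) > φ (3.39 eV), photoemission WILL occur.
The threshold wavelength is λ₀ = hc/φ = 365.7 nm.
Since 209.7 nm < 365.7 nm, the light has sufficient energy.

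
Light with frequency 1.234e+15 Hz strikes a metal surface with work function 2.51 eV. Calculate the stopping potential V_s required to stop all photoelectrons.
2.5934 V

The stopping potential V_s satisfies: eV_s = KE_max

First, find KE_max using Einstein's equation:
E_photon = hf = (6.626×10⁻³⁴ J·s)(1.234e+15 Hz) = 5.1034 eV
KE_max = E_photon - φ = 5.1034 - 2.51 = 2.5934 eV

Since eV_s = KE_max:
V_s = KE_max/e = 2.5934 V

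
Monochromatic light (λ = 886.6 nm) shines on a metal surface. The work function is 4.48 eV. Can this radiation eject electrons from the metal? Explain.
No

For photoemission, the photon energy must exceed the work function.

Photon energy: E = hc/λ = 1.3984 eV
Work function: φ = 4.48 eV

Since E_photon (1.3984 eV) < φ (4.48 eV), photoemission will NOT occur.
The threshold wavelength is λ₀ = hc/φ = 276.8 nm.
Since 886.6 nm > 276.8 nm, the photons lack sufficient energy.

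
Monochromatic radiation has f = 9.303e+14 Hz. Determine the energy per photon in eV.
3.8474 eV

Using E = hf:

E = hf = (6.626×10⁻³⁴ J·s)(9.303e+14 Hz)
E = 3.8474 eV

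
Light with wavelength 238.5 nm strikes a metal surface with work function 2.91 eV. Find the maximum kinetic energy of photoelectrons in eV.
2.2885 eV

Using Einstein's photoelectric equation: KE_max = hf - φ = hc/λ - φ

First, calculate the photon energy:
E_photon = hc/λ = (6.626×10⁻³⁴ J·s)(3×10⁸ m/s) / (238.5×10⁻⁹ m)
E_photon = 5.1985 eV

Then, the maximum kinetic energy:
KE_max = E_photon - φ = 5.1985 eV - 2.91 eV = 2.2885 eV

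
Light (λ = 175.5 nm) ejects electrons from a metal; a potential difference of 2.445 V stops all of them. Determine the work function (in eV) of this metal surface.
4.62 eV

The stopping potential gives the maximum kinetic energy: KE_max = eV_s = 2.445 eV

From Einstein's photoelectric equation: KE_max = hc/λ - φ
Rearranging: φ = hc/λ - KE_max

Calculate photon energy:
E_photon = hc/λ = (6.626×10⁻³⁴ J·s)(3×10⁸ m/s) / (175.5×10⁻⁹ m) = 7.0646 eV

Therefore:
φ = 7.0646 - 2.445 = 4.62 eV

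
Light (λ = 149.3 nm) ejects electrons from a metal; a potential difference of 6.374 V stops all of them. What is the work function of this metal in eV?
1.93 eV

The stopping potential gives the maximum kinetic energy: KE_max = eV_s = 6.374 eV

From Einstein's photoelectric equation: KE_max = hc/λ - φ
Rearranging: φ = hc/λ - KE_max

Calculate photon energy:
E_photon = hc/λ = (6.626×10⁻³⁴ J·s)(3×10⁸ m/s) / (149.3×10⁻⁹ m) = 8.3044 eV

Therefore:
φ = 8.3044 - 6.374 = 1.93 eV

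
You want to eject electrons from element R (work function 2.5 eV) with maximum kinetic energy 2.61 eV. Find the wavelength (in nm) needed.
242.63 nm

From Einstein's equation: KE_max = hc/λ - φ

Rearranging for λ:
hc/λ = KE_max + φ
λ = hc/(KE_max + φ)

Required photon energy:
E_photon = KE_max + φ = 2.61 + 2.5 = 5.11 eV

Required wavelength:
λ = hc/E_photon = (6.626×10⁻³⁴)(3×10⁸) / (5.11 × 1.602×10⁻¹⁹)
λ = 242.63 nm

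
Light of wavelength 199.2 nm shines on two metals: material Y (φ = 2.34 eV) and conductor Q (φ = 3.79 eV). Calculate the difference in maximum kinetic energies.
1.4500 eV

Using KE_max = hc/λ - φ for each metal:

Photon energy: E = hc/λ = 6.2241 eV

For material Y (φ₁ = 2.34 eV):
KE₁ = E - φ₁ = 6.2241 - 2.34 = 3.8841 eV

For conductor Q (φ₂ = 3.79 eV):
KE₂ = E - φ₂ = 6.2241 - 3.79 = 2.4341 eV

Difference:
ΔKE = KE₁ - KE₂ = 3.8841 - 2.4341 = 1.4500 eV

Note: The difference equals the difference in work functions: 3.79 - 2.34 = 1.45 eV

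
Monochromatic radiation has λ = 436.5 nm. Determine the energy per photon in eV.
2.8404 eV

Using E = hf = hc/λ:

E = hc/λ = (6.626×10⁻³⁴ J·s)(3×10⁸ m/s) / (436.5×10⁻⁹ m)
E = 2.8404 eV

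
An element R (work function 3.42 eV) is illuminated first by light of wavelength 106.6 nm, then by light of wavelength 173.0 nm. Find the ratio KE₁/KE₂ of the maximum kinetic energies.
2.1915

Using Einstein's equation: KE_max = hc/λ - φ

For λ₁ = 106.6 nm:
E₁ = hc/λ₁ = 11.6308 eV
KE₁ = E₁ - φ = 11.6308 - 3.42 = 8.2108 eV

For λ₂ = 173.0 nm:
E₂ = hc/λ₂ = 7.1667 eV
KE₂ = E₂ - φ = 7.1667 - 3.42 = 3.7467 eV

Ratio: KE₁/KE₂ = 8.2108/3.7467 = 2.1915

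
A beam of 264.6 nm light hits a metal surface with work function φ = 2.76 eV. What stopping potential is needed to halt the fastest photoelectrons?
1.9257 V

The stopping potential V_s satisfies: eV_s = KE_max

First, find KE_max using Einstein's equation:
E_photon = hc/λ = 4.6857 eV
KE_max = E_photon - φ = 4.6857 - 2.76 = 1.9257 eV

Since eV_s = KE_max:
V_s = KE_max/e = 1.9257 V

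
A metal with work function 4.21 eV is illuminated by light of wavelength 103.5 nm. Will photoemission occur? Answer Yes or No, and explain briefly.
Yes

For photoemission, the photon energy must exceed the work function.

Photon energy: E = hc/λ = 11.9791 eV
Work function: φ = 4.21 eV

Since E_photon (11.9791 eV) > φ (4.21 eV), photoemission WILL occur.
The threshold wavelength is λ₀ = hc/φ = 294.5 nm.
Since 103.5 nm < 294.5 nm, the light has sufficient energy.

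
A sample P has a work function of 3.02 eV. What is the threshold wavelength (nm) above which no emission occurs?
410.54 nm

The threshold wavelength is when the photon energy equals the work function:
hc/λ₀ = φ

Solving for λ₀:
λ₀ = hc/φ = (6.626×10⁻³⁴ J·s)(3×10⁸ m/s) / (3.02 eV × 1.602×10⁻¹⁹ J/eV)
λ₀ = 410.54 nm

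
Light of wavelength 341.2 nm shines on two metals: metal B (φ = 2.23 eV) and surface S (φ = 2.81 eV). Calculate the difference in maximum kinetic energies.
0.5800 eV

Using KE_max = hc/λ - φ for each metal:

Photon energy: E = hc/λ = 3.6338 eV

For metal B (φ₁ = 2.23 eV):
KE₁ = E - φ₁ = 3.6338 - 2.23 = 1.4038 eV

For surface S (φ₂ = 2.81 eV):
KE₂ = E - φ₂ = 3.6338 - 2.81 = 0.8238 eV

Difference:
ΔKE = KE₁ - KE₂ = 1.4038 - 0.8238 = 0.5800 eV

Note: The difference equals the difference in work functions: 2.81 - 2.23 = 0.58 eV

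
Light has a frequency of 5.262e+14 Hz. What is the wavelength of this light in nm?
569.73 nm

Using the wave equation: c = fλ

Solving for wavelength:
λ = c/f = (3×10⁸ m/s) / (5.262e+14 Hz)
λ = 569.73 nm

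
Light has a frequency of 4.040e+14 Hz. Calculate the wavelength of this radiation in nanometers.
742.06 nm

Using the wave equation: c = fλ

Solving for wavelength:
λ = c/f = (3×10⁸ m/s) / (4.040e+14 Hz)
λ = 742.06 nm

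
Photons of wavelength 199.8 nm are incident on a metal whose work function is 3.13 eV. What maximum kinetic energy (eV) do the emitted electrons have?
3.0754 eV

Using Einstein's photoelectric equation: KE_max = hf - φ = hc/λ - φ

First, calculate the photon energy:
E_photon = hc/λ = (6.626×10⁻³⁴ J·s)(3×10⁸ m/s) / (199.8×10⁻⁹ m)
E_photon = 6.2054 eV

Then, the maximum kinetic energy:
KE_max = E_photon - φ = 6.2054 eV - 3.13 eV = 3.0754 eV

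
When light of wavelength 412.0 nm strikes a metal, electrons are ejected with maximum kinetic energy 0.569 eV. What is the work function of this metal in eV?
2.44 eV

From Einstein's photoelectric equation: KE_max = hf - φ = hc/λ - φ

Rearranging for φ:
φ = hc/λ - KE_max

Calculate photon energy:
E_photon = hc/λ = 3.0093 eV

Therefore:
φ = 3.0093 - 0.569 = 2.44 eV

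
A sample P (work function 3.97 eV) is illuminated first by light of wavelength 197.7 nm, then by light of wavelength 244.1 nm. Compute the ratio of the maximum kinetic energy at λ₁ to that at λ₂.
2.0747

Using Einstein's equation: KE_max = hc/λ - φ

For λ₁ = 197.7 nm:
E₁ = hc/λ₁ = 6.2713 eV
KE₁ = E₁ - φ = 6.2713 - 3.97 = 2.3013 eV

For λ₂ = 244.1 nm:
E₂ = hc/λ₂ = 5.0792 eV
KE₂ = E₂ - φ = 5.0792 - 3.97 = 1.1092 eV

Ratio: KE₁/KE₂ = 2.3013/1.1092 = 2.0747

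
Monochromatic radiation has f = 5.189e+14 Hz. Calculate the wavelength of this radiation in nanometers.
577.75 nm

Using the wave equation: c = fλ

Solving for wavelength:
λ = c/f = (3×10⁸ m/s) / (5.189e+14 Hz)
λ = 577.75 nm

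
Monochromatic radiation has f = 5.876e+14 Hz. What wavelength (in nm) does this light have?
510.20 nm

Using the wave equation: c = fλ

Solving for wavelength:
λ = c/f = (3×10⁸ m/s) / (5.876e+14 Hz)
λ = 510.20 nm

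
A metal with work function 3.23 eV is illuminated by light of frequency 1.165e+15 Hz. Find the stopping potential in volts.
1.5881 V

The stopping potential V_s satisfies: eV_s = KE_max

First, find KE_max using Einstein's equation:
E_photon = hf = (6.626×10⁻³⁴ J·s)(1.165e+15 Hz) = 4.8181 eV
KE_max = E_photon - φ = 4.8181 - 3.23 = 1.5881 eV

Since eV_s = KE_max:
V_s = KE_max/e = 1.5881 V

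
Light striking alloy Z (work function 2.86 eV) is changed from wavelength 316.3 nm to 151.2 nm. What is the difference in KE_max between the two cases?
4.2802 eV

Using Einstein's equation: KE_max = hc/λ - φ

For λ₁ = 316.3 nm:
KE₁ = hc/λ₁ - φ = 3.9198 - 2.86 = 1.0598 eV

For λ₂ = 151.2 nm:
KE₂ = hc/λ₂ - φ = 8.2000 - 2.86 = 5.3400 eV

Change in KE:
ΔKE = KE₂ - KE₁ = 5.3400 - 1.0598 = 4.2802 eV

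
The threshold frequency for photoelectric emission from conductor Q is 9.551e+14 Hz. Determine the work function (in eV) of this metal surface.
3.95 eV

At the threshold frequency, photon energy equals work function:
φ = hf₀

Calculating:
φ = (6.626×10⁻³⁴ J·s)(9.551e+14 Hz)
φ = 3.95 eV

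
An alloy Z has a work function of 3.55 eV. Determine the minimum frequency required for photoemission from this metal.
8.5839e+14 Hz

The threshold frequency is when the photon energy equals the work function:
hf₀ = φ

Solving for f₀:
f₀ = φ/h = (3.55 eV × 1.602×10⁻¹⁹ J/eV) / (6.626×10⁻³⁴ J·s)
f₀ = 8.5839e+14 Hz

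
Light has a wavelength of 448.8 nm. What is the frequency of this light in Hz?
6.6799e+14 Hz

Using the wave equation: c = fλ

Solving for frequency:
f = c/λ = (3×10⁸ m/s) / (448.8×10⁻⁹ m)
f = 6.6799e+14 Hz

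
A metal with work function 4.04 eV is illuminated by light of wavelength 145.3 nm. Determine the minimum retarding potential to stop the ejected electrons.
4.4930 V

The stopping potential V_s satisfies: eV_s = KE_max

First, find KE_max using Einstein's equation:
E_photon = hc/λ = 8.5330 eV
KE_max = E_photon - φ = 8.5330 - 4.04 = 4.4930 eV

Since eV_s = KE_max:
V_s = KE_max/e = 4.4930 V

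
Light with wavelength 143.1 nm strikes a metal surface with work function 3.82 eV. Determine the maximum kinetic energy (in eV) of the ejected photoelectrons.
4.8442 eV

Using Einstein's photoelectric equation: KE_max = hf - φ = hc/λ - φ

First, calculate the photon energy:
E_photon = hc/λ = (6.626×10⁻³⁴ J·s)(3×10⁸ m/s) / (143.1×10⁻⁹ m)
E_photon = 8.6642 eV

Then, the maximum kinetic energy:
KE_max = E_photon - φ = 8.6642 eV - 3.82 eV = 4.8442 eV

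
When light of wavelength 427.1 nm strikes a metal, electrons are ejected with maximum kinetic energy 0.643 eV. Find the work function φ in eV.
2.26 eV

From Einstein's photoelectric equation: KE_max = hf - φ = hc/λ - φ

Rearranging for φ:
φ = hc/λ - KE_max

Calculate photon energy:
E_photon = hc/λ = 2.9029 eV

Therefore:
φ = 2.9029 - 0.643 = 2.26 eV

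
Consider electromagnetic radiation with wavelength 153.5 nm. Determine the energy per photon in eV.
8.0771 eV

Using E = hf = hc/λ:

E = hc/λ = (6.626×10⁻³⁴ J·s)(3×10⁸ m/s) / (153.5×10⁻⁹ m)
E = 8.0771 eV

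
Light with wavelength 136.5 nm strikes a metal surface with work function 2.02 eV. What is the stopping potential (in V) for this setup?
7.0631 V

The stopping potential V_s satisfies: eV_s = KE_max

First, find KE_max using Einstein's equation:
E_photon = hc/λ = 9.0831 eV
KE_max = E_photon - φ = 9.0831 - 2.02 = 7.0631 eV

Since eV_s = KE_max:
V_s = KE_max/e = 7.0631 V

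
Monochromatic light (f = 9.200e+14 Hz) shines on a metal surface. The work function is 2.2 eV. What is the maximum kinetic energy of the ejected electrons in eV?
1.6048 eV

Using Einstein's photoelectric equation: KE_max = hf - φ

First, calculate the photon energy:
E_photon = hf = (6.626×10⁻³⁴ J·s)(9.200e+14 Hz)
E_photon = 3.8048 eV

Then, the maximum kinetic energy:
KE_max = E_photon - φ = 3.8048 eV - 2.2 eV = 1.6048 eV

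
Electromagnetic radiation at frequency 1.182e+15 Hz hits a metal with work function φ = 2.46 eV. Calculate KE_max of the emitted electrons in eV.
2.4284 eV

Using Einstein's photoelectric equation: KE_max = hf - φ

First, calculate the photon energy:
E_photon = hf = (6.626×10⁻³⁴ J·s)(1.182e+15 Hz)
E_photon = 4.8884 eV

Then, the maximum kinetic energy:
KE_max = E_photon - φ = 4.8884 eV - 2.46 eV = 2.4284 eV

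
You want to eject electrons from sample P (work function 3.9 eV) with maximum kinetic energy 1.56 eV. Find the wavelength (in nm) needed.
227.08 nm

From Einstein's equation: KE_max = hc/λ - φ

Rearranging for λ:
hc/λ = KE_max + φ
λ = hc/(KE_max + φ)

Required photon energy:
E_photon = KE_max + φ = 1.56 + 3.9 = 5.46 eV

Required wavelength:
λ = hc/E_photon = (6.626×10⁻³⁴)(3×10⁸) / (5.46 × 1.602×10⁻¹⁹)
λ = 227.08 nm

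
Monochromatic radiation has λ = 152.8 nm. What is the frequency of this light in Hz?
1.9620e+15 Hz

Using the wave equation: c = fλ

Solving for frequency:
f = c/λ = (3×10⁸ m/s) / (152.8×10⁻⁹ m)
f = 1.9620e+15 Hz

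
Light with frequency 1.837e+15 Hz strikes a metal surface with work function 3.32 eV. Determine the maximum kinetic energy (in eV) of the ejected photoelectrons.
4.2772 eV

Using Einstein's photoelectric equation: KE_max = hf - φ

First, calculate the photon energy:
E_photon = hf = (6.626×10⁻³⁴ J·s)(1.837e+15 Hz)
E_photon = 7.5972 eV

Then, the maximum kinetic energy:
KE_max = E_photon - φ = 7.5972 eV - 3.32 eV = 4.2772 eV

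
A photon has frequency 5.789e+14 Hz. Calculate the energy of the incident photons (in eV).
2.3941 eV

Using E = hf:

E = hf = (6.626×10⁻³⁴ J·s)(5.789e+14 Hz)
E = 2.3941 eV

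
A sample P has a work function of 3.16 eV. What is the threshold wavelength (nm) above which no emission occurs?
392.36 nm

The threshold wavelength is when the photon energy equals the work function:
hc/λ₀ = φ

Solving for λ₀:
λ₀ = hc/φ = (6.626×10⁻³⁴ J·s)(3×10⁸ m/s) / (3.16 eV × 1.602×10⁻¹⁹ J/eV)
λ₀ = 392.36 nm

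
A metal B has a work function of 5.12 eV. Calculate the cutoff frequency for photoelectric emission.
1.2380e+15 Hz

The threshold frequency is when the photon energy equals the work function:
hf₀ = φ

Solving for f₀:
f₀ = φ/h = (5.12 eV × 1.602×10⁻¹⁹ J/eV) / (6.626×10⁻³⁴ J·s)
f₀ = 1.2380e+15 Hz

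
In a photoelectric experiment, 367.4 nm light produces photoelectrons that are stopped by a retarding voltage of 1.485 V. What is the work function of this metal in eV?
1.89 eV

The stopping potential gives the maximum kinetic energy: KE_max = eV_s = 1.485 eV

From Einstein's photoelectric equation: KE_max = hc/λ - φ
Rearranging: φ = hc/λ - KE_max

Calculate photon energy:
E_photon = hc/λ = (6.626×10⁻³⁴ J·s)(3×10⁸ m/s) / (367.4×10⁻⁹ m) = 3.3746 eV

Therefore:
φ = 3.3746 - 1.485 = 1.89 eV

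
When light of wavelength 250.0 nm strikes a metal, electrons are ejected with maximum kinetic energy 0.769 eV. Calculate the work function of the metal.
4.19 eV

From Einstein's photoelectric equation: KE_max = hf - φ = hc/λ - φ

Rearranging for φ:
φ = hc/λ - KE_max

Calculate photon energy:
E_photon = hc/λ = 4.9594 eV

Therefore:
φ = 4.9594 - 0.769 = 4.19 eV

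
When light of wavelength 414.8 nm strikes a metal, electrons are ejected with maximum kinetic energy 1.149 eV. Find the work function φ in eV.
1.84 eV

From Einstein's photoelectric equation: KE_max = hf - φ = hc/λ - φ

Rearranging for φ:
φ = hc/λ - KE_max

Calculate photon energy:
E_photon = hc/λ = 2.9890 eV

Therefore:
φ = 2.9890 - 1.149 = 1.84 eV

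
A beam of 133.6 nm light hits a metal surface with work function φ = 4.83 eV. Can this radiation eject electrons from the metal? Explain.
Yes

For photoemission, the photon energy must exceed the work function.

Photon energy: E = hc/λ = 9.2803 eV
Work function: φ = 4.83 eV

Since E_photon (9.2803 eV) > φ (4.83 eV), photoemission WILL occur.
The threshold wavelength is λ₀ = hc/φ = 256.7 nm.
Since 133.6 nm < 256.7 nm, the light has sufficient energy.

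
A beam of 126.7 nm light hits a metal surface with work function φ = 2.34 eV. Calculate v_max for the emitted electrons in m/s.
1.6184e+06 m/s

First, find the maximum kinetic energy:
E_photon = hc/λ = 9.7857 eV
KE_max = E_photon - φ = 9.7857 - 2.34 = 7.4457 eV

Convert to Joules: KE_max = 7.4457 × 1.602×10⁻¹⁹ J = 1.1929e-18 J

Then use KE = ½mv² to find velocity:
v = √(2·KE/m) = √(2 × 1.1929e-18 J / 9.109e-31 kg)
v = 1.6184e+06 m/s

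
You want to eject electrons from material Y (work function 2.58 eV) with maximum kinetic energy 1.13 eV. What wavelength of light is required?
334.19 nm

From Einstein's equation: KE_max = hc/λ - φ

Rearranging for λ:
hc/λ = KE_max + φ
λ = hc/(KE_max + φ)

Required photon energy:
E_photon = KE_max + φ = 1.13 + 2.58 = 3.71 eV

Required wavelength:
λ = hc/E_photon = (6.626×10⁻³⁴)(3×10⁸) / (3.71 × 1.602×10⁻¹⁹)
λ = 334.19 nm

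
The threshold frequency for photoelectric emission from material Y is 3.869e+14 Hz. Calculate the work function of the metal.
1.60 eV

At the threshold frequency, photon energy equals work function:
φ = hf₀

Calculating:
φ = (6.626×10⁻³⁴ J·s)(3.869e+14 Hz)
φ = 1.60 eV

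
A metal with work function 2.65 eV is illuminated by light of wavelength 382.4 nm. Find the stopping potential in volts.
0.5923 V

The stopping potential V_s satisfies: eV_s = KE_max

First, find KE_max using Einstein's equation:
E_photon = hc/λ = 3.2423 eV
KE_max = E_photon - φ = 3.2423 - 2.65 = 0.5923 eV

Since eV_s = KE_max:
V_s = KE_max/e = 0.5923 V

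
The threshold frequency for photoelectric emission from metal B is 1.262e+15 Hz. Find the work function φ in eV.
5.22 eV

At the threshold frequency, photon energy equals work function:
φ = hf₀

Calculating:
φ = (6.626×10⁻³⁴ J·s)(1.262e+15 Hz)
φ = 5.22 eV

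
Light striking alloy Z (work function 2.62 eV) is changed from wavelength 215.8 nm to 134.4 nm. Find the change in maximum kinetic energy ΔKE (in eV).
3.4797 eV

Using Einstein's equation: KE_max = hc/λ - φ

For λ₁ = 215.8 nm:
KE₁ = hc/λ₁ - φ = 5.7453 - 2.62 = 3.1253 eV

For λ₂ = 134.4 nm:
KE₂ = hc/λ₂ - φ = 9.2250 - 2.62 = 6.6050 eV

Change in KE:
ΔKE = KE₂ - KE₁ = 6.6050 - 3.1253 = 3.4797 eV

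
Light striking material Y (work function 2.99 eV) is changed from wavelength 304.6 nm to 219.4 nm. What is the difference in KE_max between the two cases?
1.5807 eV

Using Einstein's equation: KE_max = hc/λ - φ

For λ₁ = 304.6 nm:
KE₁ = hc/λ₁ - φ = 4.0704 - 2.99 = 1.0804 eV

For λ₂ = 219.4 nm:
KE₂ = hc/λ₂ - φ = 5.6511 - 2.99 = 2.6611 eV

Change in KE:
ΔKE = KE₂ - KE₁ = 2.6611 - 1.0804 = 1.5807 eV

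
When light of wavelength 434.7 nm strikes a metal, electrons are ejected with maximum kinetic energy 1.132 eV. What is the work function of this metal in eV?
1.72 eV

From Einstein's photoelectric equation: KE_max = hf - φ = hc/λ - φ

Rearranging for φ:
φ = hc/λ - KE_max

Calculate photon energy:
E_photon = hc/λ = 2.8522 eV

Therefore:
φ = 2.8522 - 1.132 = 1.72 eV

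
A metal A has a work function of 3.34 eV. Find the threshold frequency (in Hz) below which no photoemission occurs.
8.0761e+14 Hz

The threshold frequency is when the photon energy equals the work function:
hf₀ = φ

Solving for f₀:
f₀ = φ/h = (3.34 eV × 1.602×10⁻¹⁹ J/eV) / (6.626×10⁻³⁴ J·s)
f₀ = 8.0761e+14 Hz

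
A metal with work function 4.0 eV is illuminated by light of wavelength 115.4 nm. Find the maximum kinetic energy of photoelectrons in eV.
6.7439 eV

Using Einstein's photoelectric equation: KE_max = hf - φ = hc/λ - φ

First, calculate the photon energy:
E_photon = hc/λ = (6.626×10⁻³⁴ J·s)(3×10⁸ m/s) / (115.4×10⁻⁹ m)
E_photon = 10.7439 eV

Then, the maximum kinetic energy:
KE_max = E_photon - φ = 10.7439 eV - 4.0 eV = 6.7439 eV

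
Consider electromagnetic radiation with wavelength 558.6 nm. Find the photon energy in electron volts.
2.2196 eV

Using E = hf = hc/λ:

E = hc/λ = (6.626×10⁻³⁴ J·s)(3×10⁸ m/s) / (558.6×10⁻⁹ m)
E = 2.2196 eV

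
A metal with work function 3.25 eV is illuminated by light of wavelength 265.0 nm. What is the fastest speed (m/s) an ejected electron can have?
7.0891e+05 m/s

First, find the maximum kinetic energy:
E_photon = hc/λ = 4.6786 eV
KE_max = E_photon - φ = 4.6786 - 3.25 = 1.4286 eV

Convert to Joules: KE_max = 1.4286 × 1.602×10⁻¹⁹ J = 2.2889e-19 J

Then use KE = ½mv² to find velocity:
v = √(2·KE/m) = √(2 × 2.2889e-19 J / 9.109e-31 kg)
v = 7.0891e+05 m/s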